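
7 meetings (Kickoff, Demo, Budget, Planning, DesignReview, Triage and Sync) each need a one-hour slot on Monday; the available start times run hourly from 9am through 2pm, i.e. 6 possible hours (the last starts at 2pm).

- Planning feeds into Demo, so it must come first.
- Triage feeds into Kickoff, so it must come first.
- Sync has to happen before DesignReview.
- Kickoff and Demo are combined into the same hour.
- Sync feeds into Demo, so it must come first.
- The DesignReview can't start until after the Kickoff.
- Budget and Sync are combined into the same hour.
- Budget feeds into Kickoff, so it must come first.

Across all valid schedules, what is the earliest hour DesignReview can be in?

11am

Precedence pushes DesignReview to at least 11am.
DesignReview at 11am is achievable: Triage -> 9am; Sync -> 9am; Kickoff -> 10am; Budget -> 9am; Planning -> 9am; Demo -> 10am; DesignReview -> 11am.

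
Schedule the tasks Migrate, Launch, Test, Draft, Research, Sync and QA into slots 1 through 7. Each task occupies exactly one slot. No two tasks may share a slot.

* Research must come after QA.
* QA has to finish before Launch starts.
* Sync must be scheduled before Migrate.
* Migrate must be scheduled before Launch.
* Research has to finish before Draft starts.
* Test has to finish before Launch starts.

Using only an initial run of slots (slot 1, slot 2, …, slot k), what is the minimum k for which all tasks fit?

7 slots

The precedence chain requires at least 3 distinct slots.
With at most 1 per slot and 7 tasks, at least 7 slots are needed.
7 works (last occupied slot: 7): for example QA=3, Test=4, Migrate=2, Launch=5, Draft=7, Sync=1, Research=6.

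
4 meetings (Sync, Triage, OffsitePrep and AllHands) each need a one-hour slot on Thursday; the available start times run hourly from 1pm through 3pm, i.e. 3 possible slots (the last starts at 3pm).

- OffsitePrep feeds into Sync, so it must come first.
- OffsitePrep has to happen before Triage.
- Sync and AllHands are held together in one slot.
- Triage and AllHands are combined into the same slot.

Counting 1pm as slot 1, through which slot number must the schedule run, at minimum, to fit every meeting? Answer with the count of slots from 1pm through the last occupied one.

2

The precedence chain requires at least 2 distinct slots.
2 works (last occupied slot: 2pm): for example Sync in 2pm, Triage in 2pm, AllHands in 2pm, OffsitePrep in 1pm.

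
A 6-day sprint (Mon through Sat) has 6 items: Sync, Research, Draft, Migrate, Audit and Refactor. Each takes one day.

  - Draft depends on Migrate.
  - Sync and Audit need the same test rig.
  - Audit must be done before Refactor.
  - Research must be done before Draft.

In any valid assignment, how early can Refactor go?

Precedence pushes Refactor to at least Tue.
Refactor at Tue is achievable: Audit -> Mon; Draft -> Tue; Refactor -> Tue; Sync -> Tue; Migrate -> Mon; Research -> Mon.

Tue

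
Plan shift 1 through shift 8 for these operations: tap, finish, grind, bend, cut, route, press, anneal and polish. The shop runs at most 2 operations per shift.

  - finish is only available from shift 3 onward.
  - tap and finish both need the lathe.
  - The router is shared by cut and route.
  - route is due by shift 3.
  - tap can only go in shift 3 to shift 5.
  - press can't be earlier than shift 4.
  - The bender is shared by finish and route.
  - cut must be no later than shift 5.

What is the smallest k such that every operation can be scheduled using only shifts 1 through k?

5

With at most 2 per shift and 9 operations, at least 5 shifts are needed.
press can't be placed before shift 4, so the schedule must run through at least shift 4.
5 works (last occupied shift: shift 5): for example bend -> shift 2; grind -> shift 1; tap -> shift 3; finish -> shift 4; cut -> shift 2; press -> shift 4; polish -> shift 5; anneal -> shift 3; route -> shift 1.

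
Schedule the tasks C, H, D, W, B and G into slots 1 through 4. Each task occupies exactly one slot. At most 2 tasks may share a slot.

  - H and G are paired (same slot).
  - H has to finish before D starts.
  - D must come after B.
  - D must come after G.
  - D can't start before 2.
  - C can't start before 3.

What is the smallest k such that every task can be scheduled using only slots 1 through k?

The precedence chain requires at least 2 distinct slots.
With at most 2 per slot and 6 tasks, at least 3 slots are needed.
C can't be placed before 3, so the schedule must run through at least slot 3.
3 works (last occupied slot: 3): for example H=1; C=3; D=3; G=1; W=2; B=2.

3 slots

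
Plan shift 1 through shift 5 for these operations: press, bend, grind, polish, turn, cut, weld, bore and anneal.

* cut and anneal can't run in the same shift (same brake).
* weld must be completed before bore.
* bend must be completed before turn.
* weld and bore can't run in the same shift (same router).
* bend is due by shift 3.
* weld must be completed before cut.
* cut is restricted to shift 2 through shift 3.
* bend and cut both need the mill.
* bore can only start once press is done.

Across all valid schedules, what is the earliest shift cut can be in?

Cut is available from shift 2; cut's own window allows nothing later than shift 3.
cut at shift 2 is achievable: polish=shift 1; press=shift 1; turn=shift 2; cut=shift 2; bore=shift 2; weld=shift 1; bend=shift 1; anneal=shift 1; grind=shift 1.

shift 2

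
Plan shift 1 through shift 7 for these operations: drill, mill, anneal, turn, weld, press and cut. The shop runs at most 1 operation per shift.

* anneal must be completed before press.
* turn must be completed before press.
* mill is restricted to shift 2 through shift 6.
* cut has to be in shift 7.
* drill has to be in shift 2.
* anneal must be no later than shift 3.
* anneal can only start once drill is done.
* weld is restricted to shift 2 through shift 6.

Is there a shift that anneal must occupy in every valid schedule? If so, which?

Precedence pushes anneal to at least shift 3; anneal's own window allows nothing later than shift 3.
So anneal is pinned to shift 3.

shift 3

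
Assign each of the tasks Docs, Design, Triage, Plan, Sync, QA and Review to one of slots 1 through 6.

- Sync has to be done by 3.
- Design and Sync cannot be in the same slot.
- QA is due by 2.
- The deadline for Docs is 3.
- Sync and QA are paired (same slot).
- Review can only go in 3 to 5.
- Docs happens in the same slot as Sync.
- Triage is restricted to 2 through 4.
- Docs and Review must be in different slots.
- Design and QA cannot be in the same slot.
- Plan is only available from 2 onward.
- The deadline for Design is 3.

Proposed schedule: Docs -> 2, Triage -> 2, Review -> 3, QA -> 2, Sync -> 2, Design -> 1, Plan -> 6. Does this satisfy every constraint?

Yes, all constraints hold

Plan is only available from 2 onward — holds.
Triage is restricted to 2 through 4 — holds.
Review can only go in 3 to 5 — holds.
Docs and Review must be in different slots — holds.
QA is due by 2 — holds.
Design and Sync cannot be in the same slot — holds.
Sync and QA are paired (same slot) — holds.
The deadline for Design is 3 — holds.
The deadline for Docs is 3 — holds.
Docs happens in the same slot as Sync — holds.
Design and QA cannot be in the same slot — holds.
Sync has to be done by 3 — holds.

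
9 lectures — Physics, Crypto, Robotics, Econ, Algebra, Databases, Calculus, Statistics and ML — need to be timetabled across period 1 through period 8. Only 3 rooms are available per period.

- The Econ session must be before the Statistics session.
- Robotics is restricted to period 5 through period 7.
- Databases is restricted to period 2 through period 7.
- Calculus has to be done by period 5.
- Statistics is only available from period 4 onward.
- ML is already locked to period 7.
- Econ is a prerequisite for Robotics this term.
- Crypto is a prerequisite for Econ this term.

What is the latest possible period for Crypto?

period 5

Downstream work caps Crypto at period 5.
Crypto at period 5 is achievable: ML -> period 7; Statistics -> period 7; Algebra -> period 1; Physics -> period 1; Econ -> period 6; Crypto -> period 5; Calculus -> period 1; Robotics -> period 7; Databases -> period 2.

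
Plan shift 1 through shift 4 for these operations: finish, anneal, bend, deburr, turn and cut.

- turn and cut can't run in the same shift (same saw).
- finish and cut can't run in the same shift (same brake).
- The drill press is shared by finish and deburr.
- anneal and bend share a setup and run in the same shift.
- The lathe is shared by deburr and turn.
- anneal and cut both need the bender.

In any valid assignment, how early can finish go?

shift 1

finish at shift 1 is achievable: anneal=shift 1; deburr=shift 2; cut=shift 2; turn=shift 1; finish=shift 1; bend=shift 1.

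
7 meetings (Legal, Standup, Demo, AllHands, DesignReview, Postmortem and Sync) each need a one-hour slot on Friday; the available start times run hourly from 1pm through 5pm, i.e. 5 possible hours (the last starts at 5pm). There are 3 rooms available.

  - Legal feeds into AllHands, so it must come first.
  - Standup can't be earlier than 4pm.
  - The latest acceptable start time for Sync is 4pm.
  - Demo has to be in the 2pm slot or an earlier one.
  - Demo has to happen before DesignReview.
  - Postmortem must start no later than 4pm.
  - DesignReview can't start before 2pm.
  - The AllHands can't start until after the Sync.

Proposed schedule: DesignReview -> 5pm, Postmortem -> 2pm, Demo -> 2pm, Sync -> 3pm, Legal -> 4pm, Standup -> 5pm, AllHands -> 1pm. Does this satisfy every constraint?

No. Legal feeds into AllHands, so it must come first is not satisfied.

Demo has to be in the 2pm slot or an earlier one — holds.
Demo has to happen before DesignReview — holds.
There are 3 rooms available — holds.
The AllHands can't start until after the Sync — violated.
Postmortem must start no later than 4pm — holds.
Legal feeds into AllHands, so it must come first — violated.
DesignReview can't start before 2pm — holds.
The latest acceptable start time for Sync is 4pm — holds.
Standup can't be earlier than 4pm — holds.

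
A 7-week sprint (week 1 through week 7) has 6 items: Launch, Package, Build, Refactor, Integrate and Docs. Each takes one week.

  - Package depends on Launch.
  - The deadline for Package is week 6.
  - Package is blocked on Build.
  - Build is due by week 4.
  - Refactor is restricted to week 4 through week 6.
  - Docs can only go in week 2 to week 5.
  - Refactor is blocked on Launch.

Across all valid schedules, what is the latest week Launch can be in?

week 5

Downstream work caps Launch at week 5.
Launch at week 5 is achievable: Package -> week 6; Refactor -> week 6; Launch -> week 5; Build -> week 1; Integrate -> week 1; Docs -> week 2.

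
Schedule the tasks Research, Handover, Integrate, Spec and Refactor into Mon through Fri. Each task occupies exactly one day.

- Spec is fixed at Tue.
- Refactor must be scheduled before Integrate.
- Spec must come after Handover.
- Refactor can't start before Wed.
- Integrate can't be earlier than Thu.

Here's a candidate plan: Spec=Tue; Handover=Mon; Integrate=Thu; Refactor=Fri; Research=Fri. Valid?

Invalid. Refactor must be scheduled before Integrate.

Spec must come after Handover — holds.
Refactor must be scheduled before Integrate — violated.
Spec is fixed at Tue — holds.
Refactor can't start before Wed — holds.
Integrate can't be earlier than Thu — holds.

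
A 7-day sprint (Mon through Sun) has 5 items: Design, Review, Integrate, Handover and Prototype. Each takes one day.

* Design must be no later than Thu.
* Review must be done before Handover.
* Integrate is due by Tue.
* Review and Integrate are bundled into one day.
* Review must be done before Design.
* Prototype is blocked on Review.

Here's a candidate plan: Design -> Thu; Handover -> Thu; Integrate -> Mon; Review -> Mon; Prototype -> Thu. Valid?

Yes

Integrate is due by Tue — holds.
Prototype is blocked on Review — holds.
Design must be no later than Thu — holds.
Review and Integrate are bundled into one day — holds.
Review must be done before Design — holds.
Review must be done before Handover — holds.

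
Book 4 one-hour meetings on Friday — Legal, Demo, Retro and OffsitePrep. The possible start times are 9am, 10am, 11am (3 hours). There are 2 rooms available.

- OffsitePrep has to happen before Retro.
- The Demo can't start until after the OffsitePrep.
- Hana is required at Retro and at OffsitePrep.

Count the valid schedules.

Splitting on Legal: it can be 9am (5), 10am (4), 11am (3). Listing each branch's schedules as (Demo, Retro, OffsitePrep):
Legal=9am: (10am,10am,9am) (10am,11am,9am) (11am,10am,9am) (11am,11am,9am) (11am,11am,10am) — 5.
Legal=10am: (10am,11am,9am) (11am,10am,9am) (11am,11am,9am) (11am,11am,10am) — 4.
Legal=11am: (10am,10am,9am) (10am,11am,9am) (11am,10am,9am) — 3.
Summing: 5 + 4 + 3 = 12.

12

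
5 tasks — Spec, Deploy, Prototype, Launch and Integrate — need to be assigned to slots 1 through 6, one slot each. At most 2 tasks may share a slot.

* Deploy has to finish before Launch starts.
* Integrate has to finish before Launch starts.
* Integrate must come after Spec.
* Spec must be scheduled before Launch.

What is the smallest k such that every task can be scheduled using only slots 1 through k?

The precedence chain requires at least 3 distinct slots.
With at most 2 per slot and 5 tasks, at least 3 slots are needed.
3 works (last occupied slot: 3): for example Deploy in 1, Spec in 1, Prototype in 2, Integrate in 2, Launch in 3.

3 slots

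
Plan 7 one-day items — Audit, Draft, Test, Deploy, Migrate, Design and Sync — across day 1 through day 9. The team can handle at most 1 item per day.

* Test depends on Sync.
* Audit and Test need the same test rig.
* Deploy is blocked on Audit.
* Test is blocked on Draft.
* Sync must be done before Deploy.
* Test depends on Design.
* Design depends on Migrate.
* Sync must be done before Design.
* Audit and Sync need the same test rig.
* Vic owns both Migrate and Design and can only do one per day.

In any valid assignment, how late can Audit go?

Downstream work caps Audit at day 8.
Audit at day 8 is achievable: Audit in day 8; Test in day 5; Draft in day 4; Deploy in day 9; Migrate in day 2; Design in day 3; Sync in day 1.

day 8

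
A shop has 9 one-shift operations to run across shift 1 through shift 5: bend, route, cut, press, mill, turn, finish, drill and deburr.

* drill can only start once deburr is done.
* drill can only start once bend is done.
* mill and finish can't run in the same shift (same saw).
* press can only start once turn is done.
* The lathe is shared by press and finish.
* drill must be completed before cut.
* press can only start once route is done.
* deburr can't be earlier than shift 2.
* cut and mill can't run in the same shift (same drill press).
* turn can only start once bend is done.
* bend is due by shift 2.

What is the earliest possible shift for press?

Precedence pushes press to at least shift 3.
press at shift 3 is achievable: press in shift 3; drill in shift 3; turn in shift 2; finish in shift 2; deburr in shift 2; route in shift 1; mill in shift 1; bend in shift 1; cut in shift 4.

shift 3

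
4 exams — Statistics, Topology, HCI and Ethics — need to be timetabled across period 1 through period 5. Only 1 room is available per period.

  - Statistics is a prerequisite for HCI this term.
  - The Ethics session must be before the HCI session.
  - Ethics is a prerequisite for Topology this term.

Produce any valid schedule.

HCI -> period 3; Ethics -> period 1; Topology -> period 4; Statistics -> period 2

Checking: Statistics(period 2) before HCI(period 3); Ethics(period 1) before HCI(period 3); Ethics(period 1) before Topology(period 4); max 1 per period (cap 1).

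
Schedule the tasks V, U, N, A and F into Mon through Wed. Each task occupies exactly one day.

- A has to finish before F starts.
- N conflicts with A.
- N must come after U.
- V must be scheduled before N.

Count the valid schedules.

14

Splitting on V: it can be Mon (8), Tue (6). Listing each branch's schedules as (U, N, A, F):
V=Mon: (Mon,Tue,Mon,Tue) (Mon,Tue,Mon,Wed) (Mon,Wed,Mon,Tue) (Mon,Wed,Mon,Wed) (Mon,Wed,Tue,Wed) (Tue,Wed,Mon,Tue) (Tue,Wed,Mon,Wed) (Tue,Wed,Tue,Wed) — 8.
V=Tue: (Mon,Wed,Mon,Tue) (Mon,Wed,Mon,Wed) (Mon,Wed,Tue,Wed) (Tue,Wed,Mon,Tue) (Tue,Wed,Mon,Wed) (Tue,Wed,Tue,Wed) — 6.
Summing: 8 + 6 = 14.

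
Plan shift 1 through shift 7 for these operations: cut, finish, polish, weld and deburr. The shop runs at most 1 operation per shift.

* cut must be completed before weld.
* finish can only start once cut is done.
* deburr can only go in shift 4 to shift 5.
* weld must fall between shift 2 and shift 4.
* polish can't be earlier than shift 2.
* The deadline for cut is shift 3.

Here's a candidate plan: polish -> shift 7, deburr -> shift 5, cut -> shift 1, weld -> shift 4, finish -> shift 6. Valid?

The shop runs at most 1 operation per shift — holds.
The deadline for cut is shift 3 — holds.
polish can't be earlier than shift 2 — holds.
deburr can only go in shift 4 to shift 5 — holds.
cut must be completed before weld — holds.
finish can only start once cut is done — holds.
weld must fall between shift 2 and shift 4 — holds.

Valid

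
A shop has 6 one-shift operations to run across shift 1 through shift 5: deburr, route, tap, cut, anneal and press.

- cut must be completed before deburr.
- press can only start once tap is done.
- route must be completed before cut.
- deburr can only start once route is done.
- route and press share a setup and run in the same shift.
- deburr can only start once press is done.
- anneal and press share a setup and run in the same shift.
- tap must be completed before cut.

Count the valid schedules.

Splitting on deburr: it can be shift 4 (1), shift 5 (4). Listing each branch's schedules as (route, tap, cut, anneal, press) by shift number:
deburr=shift 4: (2,1,3,2,2) — 1.
deburr=shift 5: (2,1,3,2,2) (2,1,4,2,2) (3,1,4,3,3) (3,2,4,3,3) — 4.
Summing: 1 + 4 = 5.

5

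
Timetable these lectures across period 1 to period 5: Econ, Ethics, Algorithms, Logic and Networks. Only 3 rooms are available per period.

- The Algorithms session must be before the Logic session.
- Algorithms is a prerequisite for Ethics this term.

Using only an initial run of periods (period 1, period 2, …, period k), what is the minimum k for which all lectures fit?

The precedence chain requires at least 2 distinct periods.
With at most 3 per period and 5 lectures, at least 2 periods are needed.
2 works (last occupied period: period 2): for example Algorithms -> period 1; Ethics -> period 2; Networks -> period 1; Econ -> period 1; Logic -> period 2.

2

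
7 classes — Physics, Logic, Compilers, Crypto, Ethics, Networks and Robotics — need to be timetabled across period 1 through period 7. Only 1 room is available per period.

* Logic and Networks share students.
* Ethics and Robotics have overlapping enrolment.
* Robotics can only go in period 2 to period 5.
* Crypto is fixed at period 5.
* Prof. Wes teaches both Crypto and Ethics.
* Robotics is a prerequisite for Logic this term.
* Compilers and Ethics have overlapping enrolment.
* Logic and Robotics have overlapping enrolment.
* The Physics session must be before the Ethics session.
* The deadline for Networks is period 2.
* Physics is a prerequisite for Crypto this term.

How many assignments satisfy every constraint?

Splitting on Physics: it can be period 1 (10), period 2 (10), period 3 (10), period 4 (8). Listing each branch's schedules as (Logic, Compilers, Crypto, Ethics, Networks, Robotics) by period number:
Physics=period 1: (4,6,5,7,2,3) (4,7,5,6,2,3) (6,3,5,7,2,4) (6,4,5,7,2,3) (6,7,5,3,2,4) (6,7,5,4,2,3) (7,3,5,6,2,4) (7,4,5,6,2,3) (7,6,5,3,2,4) (7,6,5,4,2,3) — 10.
Physics=period 2: (4,6,5,7,1,3) (4,7,5,6,1,3) (6,3,5,7,1,4) (6,4,5,7,1,3) (6,7,5,3,1,4) (6,7,5,4,1,3) (7,3,5,6,1,4) (7,4,5,6,1,3) (7,6,5,3,1,4) (7,6,5,4,1,3) — 10.
Physics=period 3: (4,6,5,7,1,2) (4,7,5,6,1,2) (6,1,5,7,2,4) (6,2,5,7,1,4) (6,4,5,7,1,2) (6,7,5,4,1,2) (7,1,5,6,2,4) (7,2,5,6,1,4) (7,4,5,6,1,2) (7,6,5,4,1,2) — 10.
Physics=period 4: (3,6,5,7,1,2) (3,7,5,6,1,2) (6,1,5,7,2,3) (6,2,5,7,1,3) (6,3,5,7,1,2) (7,1,5,6,2,3) (7,2,5,6,1,3) (7,3,5,6,1,2) — 8.
Summing: 10 + 10 + 10 + 8 = 38.

38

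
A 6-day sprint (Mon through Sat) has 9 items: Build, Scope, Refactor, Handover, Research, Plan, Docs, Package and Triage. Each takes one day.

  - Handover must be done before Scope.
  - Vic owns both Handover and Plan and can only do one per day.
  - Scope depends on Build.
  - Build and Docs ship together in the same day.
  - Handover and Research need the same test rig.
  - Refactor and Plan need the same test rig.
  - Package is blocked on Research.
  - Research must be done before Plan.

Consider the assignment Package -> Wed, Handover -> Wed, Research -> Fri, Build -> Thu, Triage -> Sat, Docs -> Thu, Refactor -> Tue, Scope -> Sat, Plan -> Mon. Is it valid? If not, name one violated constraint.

No. Research must be done before Plan is not satisfied.

Build and Docs ship together in the same day — holds.
Research must be done before Plan — violated.
Handover must be done before Scope — holds.
Vic owns both Handover and Plan and can only do one per day — holds.
Handover and Research need the same test rig — holds.
Scope depends on Build — holds.
Package is blocked on Research — violated.
Refactor and Plan need the same test rig — holds.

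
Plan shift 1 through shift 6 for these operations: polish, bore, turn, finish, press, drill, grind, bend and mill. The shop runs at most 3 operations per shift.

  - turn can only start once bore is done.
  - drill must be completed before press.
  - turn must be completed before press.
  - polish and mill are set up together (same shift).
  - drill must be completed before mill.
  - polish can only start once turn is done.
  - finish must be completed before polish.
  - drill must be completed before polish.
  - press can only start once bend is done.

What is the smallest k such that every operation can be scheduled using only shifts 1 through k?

The precedence chain requires at least 3 distinct shifts.
With at most 3 per shift and 9 operations, at least 3 shifts are needed.
3 works (last occupied shift: shift 3): for example drill -> shift 1, mill -> shift 3, polish -> shift 3, bore -> shift 1, turn -> shift 2, grind -> shift 2, finish -> shift 1, press -> shift 3, bend -> shift 2.

3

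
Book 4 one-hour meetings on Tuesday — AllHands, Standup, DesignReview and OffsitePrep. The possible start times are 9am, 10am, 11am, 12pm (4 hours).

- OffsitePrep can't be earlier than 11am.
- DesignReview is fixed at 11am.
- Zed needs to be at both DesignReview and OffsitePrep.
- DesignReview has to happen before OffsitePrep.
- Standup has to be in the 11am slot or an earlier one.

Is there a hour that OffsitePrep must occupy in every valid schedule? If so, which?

OffsitePrep's window is 11am–12pm.
DesignReview is fixed at 11am, and OffsitePrep can't share a hour with DesignReview.
So OffsitePrep must be 12pm.

12pm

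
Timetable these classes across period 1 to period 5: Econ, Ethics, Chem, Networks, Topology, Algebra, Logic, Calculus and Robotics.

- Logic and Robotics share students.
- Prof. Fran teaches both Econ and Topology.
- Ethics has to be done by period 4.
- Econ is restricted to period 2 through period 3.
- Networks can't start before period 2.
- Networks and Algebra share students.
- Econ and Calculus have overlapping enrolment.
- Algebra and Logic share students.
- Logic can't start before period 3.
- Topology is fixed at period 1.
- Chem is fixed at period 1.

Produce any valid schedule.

Ethics -> period 1, Chem -> period 1, Econ -> period 2, Logic -> period 3, Networks -> period 2, Topology -> period 1, Algebra -> period 1, Robotics -> period 1, Calculus -> period 1

Checking: Logic(period 3) != Robotics(period 1); Econ(period 2) != Calculus(period 1); Econ(period 2) != Topology(period 1); Algebra(period 1) != Logic(period 3); Networks(period 2) != Algebra(period 1); Econ=period 2 in [period 2,period 3]; Chem=period 1 in [period 1,period 1]; Topology=period 1 in [period 1,period 1]; Networks=period 2 in [period 2,period 5]; Logic=period 3 in [period 3,period 5]; Ethics=period 1 in [period 1,period 4].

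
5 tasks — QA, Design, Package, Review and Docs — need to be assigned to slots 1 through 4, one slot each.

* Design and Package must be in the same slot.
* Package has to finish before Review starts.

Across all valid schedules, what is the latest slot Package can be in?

3

Downstream work caps Package at 3.
Package at 3 is achievable: Design -> 3, Package -> 3, Review -> 4, Docs -> 1, QA -> 1.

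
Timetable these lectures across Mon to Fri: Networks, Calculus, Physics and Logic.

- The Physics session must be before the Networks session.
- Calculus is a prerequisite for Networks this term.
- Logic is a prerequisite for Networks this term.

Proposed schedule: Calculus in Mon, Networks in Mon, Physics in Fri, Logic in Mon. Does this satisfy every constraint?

Invalid. The Physics session must be before the Networks session.

The Physics session must be before the Networks session — violated.
Logic is a prerequisite for Networks this term — violated.
Calculus is a prerequisite for Networks this term — violated.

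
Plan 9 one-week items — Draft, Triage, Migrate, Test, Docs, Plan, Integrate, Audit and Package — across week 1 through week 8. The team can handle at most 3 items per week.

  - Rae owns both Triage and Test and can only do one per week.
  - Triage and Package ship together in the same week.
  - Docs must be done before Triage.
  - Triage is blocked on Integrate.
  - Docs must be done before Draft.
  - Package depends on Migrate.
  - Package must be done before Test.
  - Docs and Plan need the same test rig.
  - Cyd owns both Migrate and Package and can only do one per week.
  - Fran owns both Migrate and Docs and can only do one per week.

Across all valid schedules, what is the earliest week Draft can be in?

week 2

Precedence pushes Draft to at least week 2.
Draft at week 2 is achievable: Draft=week 2; Triage=week 3; Integrate=week 1; Package=week 3; Plan=week 2; Test=week 4; Migrate=week 2; Docs=week 1; Audit=week 1.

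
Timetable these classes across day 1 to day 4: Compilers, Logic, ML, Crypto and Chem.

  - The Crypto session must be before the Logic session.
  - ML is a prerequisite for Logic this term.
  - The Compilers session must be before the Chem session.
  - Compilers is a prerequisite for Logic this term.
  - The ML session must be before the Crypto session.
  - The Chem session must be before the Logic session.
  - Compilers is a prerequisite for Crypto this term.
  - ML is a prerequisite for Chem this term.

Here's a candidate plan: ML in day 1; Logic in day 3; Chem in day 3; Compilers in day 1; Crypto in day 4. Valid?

No — it violates: The Crypto session must be before the Logic session

Compilers is a prerequisite for Crypto this term — holds.
The Compilers session must be before the Chem session — holds.
The ML session must be before the Crypto session — holds.
The Crypto session must be before the Logic session — violated.
Compilers is a prerequisite for Logic this term — holds.
The Chem session must be before the Logic session — violated.
ML is a prerequisite for Logic this term — holds.
ML is a prerequisite for Chem this term — holds.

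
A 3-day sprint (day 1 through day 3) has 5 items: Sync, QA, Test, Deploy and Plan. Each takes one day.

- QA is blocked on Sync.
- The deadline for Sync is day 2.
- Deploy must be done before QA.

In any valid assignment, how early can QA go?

Precedence pushes QA to at least day 2.
QA at day 2 is achievable: Deploy=day 1; QA=day 2; Sync=day 1; Plan=day 1; Test=day 1.

day 2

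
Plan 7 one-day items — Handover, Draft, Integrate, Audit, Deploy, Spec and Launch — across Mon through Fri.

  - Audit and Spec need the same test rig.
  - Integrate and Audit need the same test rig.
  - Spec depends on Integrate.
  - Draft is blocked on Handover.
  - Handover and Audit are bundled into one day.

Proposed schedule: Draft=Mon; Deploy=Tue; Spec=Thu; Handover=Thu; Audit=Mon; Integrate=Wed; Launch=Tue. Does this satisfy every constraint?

Spec depends on Integrate — holds.
Audit and Spec need the same test rig — holds.
Integrate and Audit need the same test rig — holds.
Handover and Audit are bundled into one day — violated.
Draft is blocked on Handover — violated.

No — it violates: Draft is blocked on Handover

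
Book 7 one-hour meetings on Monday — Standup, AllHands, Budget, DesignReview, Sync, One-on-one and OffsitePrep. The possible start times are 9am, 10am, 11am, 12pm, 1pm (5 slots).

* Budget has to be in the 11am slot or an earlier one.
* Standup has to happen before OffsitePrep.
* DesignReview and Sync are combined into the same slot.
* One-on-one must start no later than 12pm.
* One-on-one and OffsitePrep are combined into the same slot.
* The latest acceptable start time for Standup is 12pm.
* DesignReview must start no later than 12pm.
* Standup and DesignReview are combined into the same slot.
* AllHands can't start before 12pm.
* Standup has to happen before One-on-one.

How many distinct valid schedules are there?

36

Splitting on Standup: it can be 9am (18), 10am (12), 11am (6). Listing each branch's schedules as (AllHands, Budget, DesignReview, Sync, One-on-one, OffsitePrep):
Standup=9am: (12pm,9am,9am,9am,10am,10am) (12pm,9am,9am,9am,11am,11am) (12pm,9am,9am,9am,12pm,12pm) (12pm,10am,9am,9am,10am,10am) (12pm,10am,9am,9am,11am,11am) (12pm,10am,9am,9am,12pm,12pm) (12pm,11am,9am,9am,10am,10am) (12pm,11am,9am,9am,11am,11am) (12pm,11am,9am,9am,12pm,12pm) (1pm,9am,9am,9am,10am,10am) (1pm,9am,9am,9am,11am,11am) (1pm,9am,9am,9am,12pm,12pm) (1pm,10am,9am,9am,10am,10am) (1pm,10am,9am,9am,11am,11am) (1pm,10am,9am,9am,12pm,12pm) (1pm,11am,9am,9am,10am,10am) (1pm,11am,9am,9am,11am,11am) (1pm,11am,9am,9am,12pm,12pm) — 18.
Standup=10am: (12pm,9am,10am,10am,11am,11am) (12pm,9am,10am,10am,12pm,12pm) (12pm,10am,10am,10am,11am,11am) (12pm,10am,10am,10am,12pm,12pm) (12pm,11am,10am,10am,11am,11am) (12pm,11am,10am,10am,12pm,12pm) (1pm,9am,10am,10am,11am,11am) (1pm,9am,10am,10am,12pm,12pm) (1pm,10am,10am,10am,11am,11am) (1pm,10am,10am,10am,12pm,12pm) (1pm,11am,10am,10am,11am,11am) (1pm,11am,10am,10am,12pm,12pm) — 12.
Standup=11am: (12pm,9am,11am,11am,12pm,12pm) (12pm,10am,11am,11am,12pm,12pm) (12pm,11am,11am,11am,12pm,12pm) (1pm,9am,11am,11am,12pm,12pm) (1pm,10am,11am,11am,12pm,12pm) (1pm,11am,11am,11am,12pm,12pm) — 6.
Summing: 18 + 12 + 6 = 36.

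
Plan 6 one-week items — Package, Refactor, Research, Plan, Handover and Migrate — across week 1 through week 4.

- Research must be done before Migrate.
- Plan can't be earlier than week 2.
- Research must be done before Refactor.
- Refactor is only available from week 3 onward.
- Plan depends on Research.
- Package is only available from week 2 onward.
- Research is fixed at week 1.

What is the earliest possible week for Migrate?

Precedence pushes Migrate to at least week 2.
Migrate at week 2 is achievable: Refactor=week 3, Research=week 1, Plan=week 2, Package=week 2, Migrate=week 2, Handover=week 1.

week 2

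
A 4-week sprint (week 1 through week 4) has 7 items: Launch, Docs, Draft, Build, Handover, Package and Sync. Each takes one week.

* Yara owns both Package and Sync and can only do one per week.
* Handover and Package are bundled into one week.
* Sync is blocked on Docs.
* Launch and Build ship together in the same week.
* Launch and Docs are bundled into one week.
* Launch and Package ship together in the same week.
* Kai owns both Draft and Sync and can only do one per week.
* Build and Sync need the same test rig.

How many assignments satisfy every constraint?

Splitting on Launch: it can be week 1 (9), week 2 (6), week 3 (3). Listing each branch's schedules as (Docs, Draft, Build, Handover, Package, Sync) by week number:
Launch=week 1: (1,1,1,1,1,2) (1,1,1,1,1,3) (1,1,1,1,1,4) (1,2,1,1,1,3) (1,2,1,1,1,4) (1,3,1,1,1,2) (1,3,1,1,1,4) (1,4,1,1,1,2) (1,4,1,1,1,3) — 9.
Launch=week 2: (2,1,2,2,2,3) (2,1,2,2,2,4) (2,2,2,2,2,3) (2,2,2,2,2,4) (2,3,2,2,2,4) (2,4,2,2,2,3) — 6.
Launch=week 3: (3,1,3,3,3,4) (3,2,3,3,3,4) (3,3,3,3,3,4) — 3.
Summing: 9 + 6 + 3 = 18.

18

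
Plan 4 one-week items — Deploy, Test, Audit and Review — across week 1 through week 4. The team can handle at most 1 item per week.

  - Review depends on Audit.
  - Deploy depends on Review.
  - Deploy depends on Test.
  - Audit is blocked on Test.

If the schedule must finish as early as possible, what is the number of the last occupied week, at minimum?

The precedence chain requires at least 4 distinct weeks.
With at most 1 per week and 4 work items, at least 4 weeks are needed.
4 works (last occupied week: week 4): for example Review=week 3, Audit=week 2, Deploy=week 4, Test=week 1.

4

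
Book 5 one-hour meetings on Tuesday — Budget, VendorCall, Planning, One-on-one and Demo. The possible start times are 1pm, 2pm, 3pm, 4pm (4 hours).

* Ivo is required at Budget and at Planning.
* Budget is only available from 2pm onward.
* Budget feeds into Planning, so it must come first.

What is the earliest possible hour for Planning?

3pm

Precedence pushes Planning to at least 3pm.
Planning at 3pm is achievable: VendorCall=1pm, Planning=3pm, One-on-one=1pm, Demo=1pm, Budget=2pm.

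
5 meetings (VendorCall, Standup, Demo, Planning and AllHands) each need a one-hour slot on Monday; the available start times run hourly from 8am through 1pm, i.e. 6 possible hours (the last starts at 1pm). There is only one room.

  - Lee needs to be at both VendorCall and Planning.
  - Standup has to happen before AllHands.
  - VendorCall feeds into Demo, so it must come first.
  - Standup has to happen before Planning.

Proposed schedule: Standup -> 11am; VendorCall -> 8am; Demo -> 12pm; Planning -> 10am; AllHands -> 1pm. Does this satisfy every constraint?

There is only one room — holds.
VendorCall feeds into Demo, so it must come first — holds.
Standup has to happen before Planning — violated.
Lee needs to be at both VendorCall and Planning — holds.
Standup has to happen before AllHands — holds.

Invalid. Standup has to happen before Planning.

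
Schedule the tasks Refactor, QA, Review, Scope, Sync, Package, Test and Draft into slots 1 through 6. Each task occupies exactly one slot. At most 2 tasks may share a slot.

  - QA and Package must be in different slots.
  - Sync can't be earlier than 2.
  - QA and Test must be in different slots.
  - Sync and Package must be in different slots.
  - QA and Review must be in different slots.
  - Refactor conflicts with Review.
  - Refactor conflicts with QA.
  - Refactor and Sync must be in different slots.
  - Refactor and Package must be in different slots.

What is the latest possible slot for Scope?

6

Scope at 6 is achievable: Review in 3; Package in 3; Test in 1; Sync in 2; Scope in 6; Draft in 4; QA in 2; Refactor in 1.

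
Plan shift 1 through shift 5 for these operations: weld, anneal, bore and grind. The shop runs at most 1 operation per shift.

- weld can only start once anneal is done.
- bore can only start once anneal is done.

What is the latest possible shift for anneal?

Downstream work caps anneal at shift 4.
anneal at shift 3 is achievable: grind -> shift 1, anneal -> shift 3, bore -> shift 5, weld -> shift 4.
Nothing later works — the capacity limit rule out every shift after shift 3.

shift 3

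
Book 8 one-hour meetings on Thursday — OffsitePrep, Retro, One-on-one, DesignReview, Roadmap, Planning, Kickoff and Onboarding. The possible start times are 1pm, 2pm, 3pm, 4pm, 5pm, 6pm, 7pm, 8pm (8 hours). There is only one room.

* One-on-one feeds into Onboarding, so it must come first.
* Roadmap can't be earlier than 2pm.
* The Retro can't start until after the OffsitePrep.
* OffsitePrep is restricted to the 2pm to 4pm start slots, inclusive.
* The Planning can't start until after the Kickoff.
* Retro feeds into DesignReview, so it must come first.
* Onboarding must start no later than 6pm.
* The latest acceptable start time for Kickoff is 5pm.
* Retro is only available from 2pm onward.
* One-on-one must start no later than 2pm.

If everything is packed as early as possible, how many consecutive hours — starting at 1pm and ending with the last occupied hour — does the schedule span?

8

The precedence chain requires at least 3 distinct hours.
With at most 1 per hour and 8 meetings, at least 8 hours are needed.
Propagating the time windows through the other constraints, DesignReview can't land before 4pm — that is hour 4 counting from 1pm — so the schedule must run through at least 4 hours.
8 works (last occupied hour: 8pm): for example Roadmap in 6pm; DesignReview in 7pm; Retro in 5pm; One-on-one in 1pm; Onboarding in 4pm; Planning in 8pm; Kickoff in 3pm; OffsitePrep in 2pm.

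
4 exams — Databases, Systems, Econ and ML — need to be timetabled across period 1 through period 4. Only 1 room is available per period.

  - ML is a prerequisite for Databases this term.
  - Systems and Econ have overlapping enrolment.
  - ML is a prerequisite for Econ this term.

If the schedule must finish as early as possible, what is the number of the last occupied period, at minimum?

4

The precedence chain requires at least 2 distinct periods.
With at most 1 per period and 4 exams, at least 4 periods are needed.
4 works (last occupied period: period 4): for example Econ in period 3, Systems in period 4, ML in period 1, Databases in period 2.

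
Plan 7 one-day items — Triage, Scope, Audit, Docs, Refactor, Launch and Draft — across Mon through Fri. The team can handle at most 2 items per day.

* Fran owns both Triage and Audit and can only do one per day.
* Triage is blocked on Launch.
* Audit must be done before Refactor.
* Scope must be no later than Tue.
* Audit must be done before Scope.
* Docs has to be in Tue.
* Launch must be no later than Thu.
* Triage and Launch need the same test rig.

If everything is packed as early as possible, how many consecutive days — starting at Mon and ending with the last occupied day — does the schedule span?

The precedence chain requires at least 2 distinct days.
With at most 2 per day and 7 work items, at least 4 days are needed.
4 works (last occupied day: Thu): for example Draft in Thu, Scope in Tue, Docs in Tue, Audit in Mon, Refactor in Wed, Triage in Wed, Launch in Mon.

4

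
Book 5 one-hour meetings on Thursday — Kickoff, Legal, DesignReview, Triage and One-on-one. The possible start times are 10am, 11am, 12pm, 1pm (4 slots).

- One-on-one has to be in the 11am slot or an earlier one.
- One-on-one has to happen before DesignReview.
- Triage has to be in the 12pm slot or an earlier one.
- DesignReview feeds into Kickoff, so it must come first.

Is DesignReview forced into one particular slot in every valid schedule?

DesignReview can be 11am (e.g. DesignReview=11am; Legal=10am; One-on-one=10am; Kickoff=12pm; Triage=10am) or 12pm (e.g. Legal=10am; Kickoff=1pm; Triage=10am; DesignReview=12pm; One-on-one=10am).

No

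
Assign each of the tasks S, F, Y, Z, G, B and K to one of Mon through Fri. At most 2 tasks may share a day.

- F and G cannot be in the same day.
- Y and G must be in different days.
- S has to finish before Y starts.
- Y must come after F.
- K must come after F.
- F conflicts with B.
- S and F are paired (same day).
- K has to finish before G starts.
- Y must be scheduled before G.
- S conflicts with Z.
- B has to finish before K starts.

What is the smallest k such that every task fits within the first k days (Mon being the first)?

4

The precedence chain requires at least 3 distinct days.
With at most 2 per day and 7 tasks, at least 4 days are needed.
4 works (last occupied day: Thu): for example K=Wed; S=Mon; B=Tue; G=Thu; F=Mon; Y=Tue; Z=Wed.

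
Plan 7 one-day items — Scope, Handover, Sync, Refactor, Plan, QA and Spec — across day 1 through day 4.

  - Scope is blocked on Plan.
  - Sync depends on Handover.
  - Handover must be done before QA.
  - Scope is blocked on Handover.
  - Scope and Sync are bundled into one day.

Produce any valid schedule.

QA=day 2, Spec=day 1, Refactor=day 1, Sync=day 2, Handover=day 1, Scope=day 2, Plan=day 1

Checking: Handover(day 1) before Scope(day 2); Plan(day 1) before Scope(day 2); Handover(day 1) before Sync(day 2); Handover(day 1) before QA(day 2); Scope = Sync = day 2.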